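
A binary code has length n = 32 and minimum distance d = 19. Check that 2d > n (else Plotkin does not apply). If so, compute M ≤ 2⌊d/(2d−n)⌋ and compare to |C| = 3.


Plotkin bound M ≤ 6; given |C| = 3 ≤ bound (satisfied).

Check applicability: 2d = 38, n = 32.
2d − n = 6 > 0, so Plotkin applies.
Compute d/(2d−n) = 19/6 ≈ 3.1667.
⌊d/(2d−n)⌋ = 3.
Plotkin bound: M ≤ 2·3 = 6.
Given |C| = 3, check: satisfied.
This |C| is below the Plotkin bound.


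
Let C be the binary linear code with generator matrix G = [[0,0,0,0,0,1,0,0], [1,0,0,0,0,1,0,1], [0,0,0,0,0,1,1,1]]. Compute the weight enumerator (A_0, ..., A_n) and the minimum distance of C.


Weight distribution: A_0 = 1, A_1 = 1, A_2 = 3, A_3 = 3. Minimum distance d = 1.

Enumerate all 2^3 = 8 messages m ∈ F_2^3.
For each, compute codeword c = mG in F_2^8, then tally its weight.
  m = 000 → c = 00000000, weight = 0.
  m = 100 → c = 00000100, weight = 1.
  m = 010 → c = 10000101, weight = 3.
  m = 110 → c = 10000001, weight = 2.
  m = 001 → c = 00000111, weight = 3.
  m = 101 → c = 00000011, weight = 2.
  m = 011 → c = 10000010, weight = 2.
  m = 111 → c = 10000110, weight = 3.
Tally weights:
  weight 0: 1 codewords.
  weight 1: 1 codewords.
  weight 2: 3 codewords.
  weight 3: 3 codewords.
Minimum distance d = smallest w > 0 with A_w > 0 = 1.
Sanity: Σ A_w = 8 = 2^3 = 8 ✓.


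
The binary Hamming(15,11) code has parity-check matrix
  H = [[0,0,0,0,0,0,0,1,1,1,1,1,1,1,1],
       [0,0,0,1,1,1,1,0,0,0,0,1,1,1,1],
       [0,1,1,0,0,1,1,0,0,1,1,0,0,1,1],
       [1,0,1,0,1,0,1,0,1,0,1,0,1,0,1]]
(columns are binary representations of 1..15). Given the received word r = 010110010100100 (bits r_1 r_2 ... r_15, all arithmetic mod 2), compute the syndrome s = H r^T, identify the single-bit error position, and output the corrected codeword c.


s = (1, 1, 0, 0)^T, error position = 12, corrected codeword c = 010110010101100

Compute s = H r^T mod 2 one row at a time:
  s_1 = 1 + 0 + 1 + 0 + 0 + 1 + 0 + 0 = 3 ≡ 1 (mod 2).
  s_2 = 1 + 1 + 0 + 0 + 0 + 1 + 0 + 0 = 3 ≡ 1 (mod 2).
  s_3 = 1 + 0 + 0 + 0 + 1 + 0 + 0 + 0 = 2 ≡ 0 (mod 2).
  s_4 = 0 + 0 + 1 + 0 + 0 + 0 + 1 + 0 = 2 ≡ 0 (mod 2).
s = (1, 1, 0, 0)^T — this equals column 12 of H (binary 1100), so error is at position 12.
Correct: flip bit 12 of r = 010110010100100 to get c = 010110010101100.


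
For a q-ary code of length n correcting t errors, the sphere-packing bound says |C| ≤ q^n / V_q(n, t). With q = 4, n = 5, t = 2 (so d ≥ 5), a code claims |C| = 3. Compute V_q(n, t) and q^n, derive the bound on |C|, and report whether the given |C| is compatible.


V_q(n, t) = 106, q^n = 1024, Hamming bound = 9, |C| = 3 ≤ bound (satisfied).

Step 1: Compute V_q(n, t) = Σ_{j=0}^2 C(n, j) (q−1)^j.
  j = 0: C(5,0)·(3)^0 = 1·1 = 1.
  j = 1: C(5,1)·(3)^1 = 5·3 = 15.
  j = 2: C(5,2)·(3)^2 = 10·9 = 90.
  V_q(n, t) = 1 + 15 + 90 = 106.
Step 2: q^n = 4^5 = 1024.
Step 3: Hamming bound ⌊q^n / V_q(n,t)⌋ = ⌊1024/106⌋ = 9.
Step 4: Compare |C| = 3 to 9: satisfied.
The claimed |C| lies below the Hamming bound.


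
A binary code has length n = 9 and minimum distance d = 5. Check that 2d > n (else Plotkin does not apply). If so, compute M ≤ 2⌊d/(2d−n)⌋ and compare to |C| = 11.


Plotkin bound M ≤ 10; given |C| = 11 > bound (violated).

Check applicability: 2d = 10, n = 9.
2d − n = 1 > 0, so Plotkin applies.
Compute d/(2d−n) = 5/1 ≈ 5.0000.
⌊d/(2d−n)⌋ = 5.
Plotkin bound: M ≤ 2·5 = 10.
Given |C| = 11, check: VIOLATED.
This |C| is above the Plotkin bound, so no binary code with n = 9, d = 5 and 11 codewords exists.


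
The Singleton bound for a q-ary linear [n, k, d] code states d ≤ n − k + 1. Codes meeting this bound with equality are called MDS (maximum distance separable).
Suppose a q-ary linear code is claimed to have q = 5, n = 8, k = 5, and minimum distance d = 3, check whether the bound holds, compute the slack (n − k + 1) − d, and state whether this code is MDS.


Singleton RHS = n − k + 1 = 4, slack = 1, bound satisfied, not MDS.

Singleton bound: d ≤ n − k + 1.
Here n = 8, k = 5, so n − k + 1 = 4.
Given d = 3, check d ≤ 4: YES.
Slack = (n − k + 1) − d = 1.
The code is NOT MDS (slack = 1 > 0).
Description: the claimed parameters are [8, 5, 3]_5; such a code would be non-MDS.


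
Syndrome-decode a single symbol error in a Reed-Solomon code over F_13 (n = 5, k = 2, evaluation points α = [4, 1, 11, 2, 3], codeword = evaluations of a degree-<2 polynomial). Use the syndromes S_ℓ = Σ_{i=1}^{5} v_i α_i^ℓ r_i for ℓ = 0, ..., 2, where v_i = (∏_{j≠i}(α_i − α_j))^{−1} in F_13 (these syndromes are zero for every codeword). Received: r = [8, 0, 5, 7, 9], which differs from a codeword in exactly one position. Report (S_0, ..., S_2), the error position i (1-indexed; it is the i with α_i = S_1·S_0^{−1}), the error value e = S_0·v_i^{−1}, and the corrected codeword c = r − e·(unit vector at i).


S = (7, 8, 11), error at position 5, error magnitude e = 8, c = [8, 0, 5, 7, 1].

Step 1: column multipliers v_i = (∏_{j≠i}(α_i − α_j))^{−1} mod 13.
  i = 1 (α = 4): (4−1)(4−11)(4−2)(4−3) = 3·(−7)·2·1 = −42 ≡ 10, so v_1 = 10^{−1} = 4 (mod 13).
  i = 2 (α = 1): (1−4)(1−11)(1−2)(1−3) = (−3)·(−10)·(−1)·(−2) = 60 ≡ 8, so v_2 = 8^{−1} = 5 (mod 13).
  i = 3 (α = 11): (11−4)(11−1)(11−2)(11−3) = 7·10·9·8 = 5040 ≡ 9, so v_3 = 9^{−1} = 3 (mod 13).
  i = 4 (α = 2): (2−4)(2−1)(2−11)(2−3) = (−2)·1·(−9)·(−1) = −18 ≡ 8, so v_4 = 8^{−1} = 5 (mod 13).
  i = 5 (α = 3): (3−4)(3−1)(3−11)(3−2) = (−1)·2·(−8)·1 = 16 ≡ 3, so v_5 = 3^{−1} = 9 (mod 13).
  v = [4, 5, 3, 5, 9].
Step 2: syndromes of r = [8, 0, 5, 7, 9] (all sums mod 13).
  S_0 = Σ v_i r_i = 4·8 + 5·0 + 3·5 + 5·7 + 9·9 = 163 ≡ 7.
  S_1 = Σ v_i α_i r_i = 4·4·8 + 5·1·0 + 3·11·5 + 5·2·7 + 9·3·9 = 606 ≡ 8.
  α_i^2 mod 13 = [3, 1, 4, 4, 9].
  S_2 = Σ v_i α_i^2 r_i = 4·3·8 + 5·1·0 + 3·4·5 + 5·4·7 + 9·9·9 = 1025 ≡ 11.
  S = (7, 8, 11) ≠ 0, so r is not a codeword (an error is present).
Step 3: locate the error. For a single error e at position i, S_ℓ = v_i·e·α_i^ℓ, so α_err = S_1/S_0.
  S_0^{−1} = 7^{−1} = 2 (mod 13), so α_err = 8·2 = 16 ≡ 3 = α_5. Error position i = 5.
  Consistency check: S_2/S_1 = 11·5 = 55 ≡ 3 = α_err ✓ (single-error assumption holds).
Step 4: error magnitude e = S_0/v_5 = S_0·∏_{j≠5}(α_5 − α_j) = 7·3 = 21 ≡ 8 (mod 13).
Step 5: correct position 5: c_5 = r_5 − e = 9 − 8 ≡ 1 (mod 13). Hence c = [8, 0, 5, 7, 1].
  Check: interpolating c through the α_i gives m(x) = 6 + 7·x (degree < 2) with m(α_i) = c_i for every i, so c is indeed a codeword.


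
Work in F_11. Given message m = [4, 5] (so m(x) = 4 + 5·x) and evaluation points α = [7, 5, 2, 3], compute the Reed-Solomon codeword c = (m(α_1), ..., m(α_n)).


c = [6, 7, 3, 8]

Message polynomial: m(x) = 4 + 5·x (mod 11).
For each evaluation point α_i, compute m(α_i) mod 11:
  α_1 = 7: Horner steps 5 → 6, so m(7) = 6.
  α_2 = 5: Horner steps 5 → 7, so m(5) = 7.
  α_3 = 2: Horner steps 5 → 3, so m(2) = 3.
  α_4 = 3: Horner steps 5 → 8, so m(3) = 8.
Codeword c = [6, 7, 3, 8] ∈ F_11^4.


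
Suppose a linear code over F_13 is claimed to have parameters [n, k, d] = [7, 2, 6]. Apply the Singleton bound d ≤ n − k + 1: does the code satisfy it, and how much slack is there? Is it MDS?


Singleton RHS = n − k + 1 = 6, slack = 0, bound satisfied, MDS.

Singleton bound: d ≤ n − k + 1.
Here n = 7, k = 2, so n − k + 1 = 6.
Given d = 6, check d ≤ 6: YES.
Slack = (n − k + 1) − d = 0.
The code is MDS (slack = 0).
Description: the claimed parameters are [7, 2, 6]_13; such a code would be MDS (meets Singleton bound).


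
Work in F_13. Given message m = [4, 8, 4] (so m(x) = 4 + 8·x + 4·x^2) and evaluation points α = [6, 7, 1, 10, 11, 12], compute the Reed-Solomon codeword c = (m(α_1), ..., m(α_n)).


c = [1, 9, 3, 3, 4, 0]

Message polynomial: m(x) = 4 + 8·x + 4·x^2 (mod 13).
For each evaluation point α_i, compute m(α_i) mod 13:
  α_1 = 6: Horner steps 4 → 6 → 1, so m(6) = 1.
  α_2 = 7: Horner steps 4 → 10 → 9, so m(7) = 9.
  α_3 = 1: Horner steps 4 → 12 → 3, so m(1) = 3.
  α_4 = 10: Horner steps 4 → 9 → 3, so m(10) = 3.
  α_5 = 11: Horner steps 4 → 0 → 4, so m(11) = 4.
  α_6 = 12: Horner steps 4 → 4 → 0, so m(12) = 0.
Codeword c = [1, 9, 3, 3, 4, 0] ∈ F_13^6.


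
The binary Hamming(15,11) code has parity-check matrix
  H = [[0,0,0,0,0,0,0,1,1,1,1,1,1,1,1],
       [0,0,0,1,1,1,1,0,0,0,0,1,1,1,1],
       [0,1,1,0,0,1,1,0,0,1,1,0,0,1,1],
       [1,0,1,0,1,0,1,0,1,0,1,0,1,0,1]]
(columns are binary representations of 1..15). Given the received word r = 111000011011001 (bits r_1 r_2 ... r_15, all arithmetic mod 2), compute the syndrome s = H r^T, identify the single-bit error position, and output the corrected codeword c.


s = (1, 0, 0, 1)^T, error position = 9, corrected codeword c = 111000010011001

Compute s = H r^T mod 2 one row at a time:
  s_1 = 1 + 1 + 0 + 1 + 1 + 0 + 0 + 1 = 5 ≡ 1 (mod 2).
  s_2 = 0 + 0 + 0 + 0 + 1 + 0 + 0 + 1 = 2 ≡ 0 (mod 2).
  s_3 = 1 + 1 + 0 + 0 + 0 + 1 + 0 + 1 = 4 ≡ 0 (mod 2).
  s_4 = 1 + 1 + 0 + 0 + 1 + 1 + 0 + 1 = 5 ≡ 1 (mod 2).
s = (1, 0, 0, 1)^T — this equals column 9 of H (binary 1001), so error is at position 9.
Correct: flip bit 9 of r = 111000011011001 to get c = 111000010011001.


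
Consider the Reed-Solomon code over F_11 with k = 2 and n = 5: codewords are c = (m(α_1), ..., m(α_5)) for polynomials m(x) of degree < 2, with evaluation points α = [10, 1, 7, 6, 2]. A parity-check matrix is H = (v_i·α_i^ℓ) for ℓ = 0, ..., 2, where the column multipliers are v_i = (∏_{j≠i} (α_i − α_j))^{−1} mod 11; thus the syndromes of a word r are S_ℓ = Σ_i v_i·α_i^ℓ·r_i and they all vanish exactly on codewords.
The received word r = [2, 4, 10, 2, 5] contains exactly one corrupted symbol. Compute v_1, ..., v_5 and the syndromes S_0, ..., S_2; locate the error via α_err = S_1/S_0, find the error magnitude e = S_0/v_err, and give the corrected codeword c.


S = (5, 8, 4), error at position 4, error magnitude e = 4, c = [2, 4, 10, 9, 5].

Step 1: column multipliers v_i = (∏_{j≠i}(α_i − α_j))^{−1} mod 11.
  i = 1 (α = 10): (10−1)(10−7)(10−6)(10−2) = 9·3·4·8 = 864 ≡ 6, so v_1 = 6^{−1} = 2 (mod 11).
  i = 2 (α = 1): (1−10)(1−7)(1−6)(1−2) = (−9)·(−6)·(−5)·(−1) = 270 ≡ 6, so v_2 = 6^{−1} = 2 (mod 11).
  i = 3 (α = 7): (7−10)(7−1)(7−6)(7−2) = (−3)·6·1·5 = −90 ≡ 9, so v_3 = 9^{−1} = 5 (mod 11).
  i = 4 (α = 6): (6−10)(6−1)(6−7)(6−2) = (−4)·5·(−1)·4 = 80 ≡ 3, so v_4 = 3^{−1} = 4 (mod 11).
  i = 5 (α = 2): (2−10)(2−1)(2−7)(2−6) = (−8)·1·(−5)·(−4) = −160 ≡ 5, so v_5 = 5^{−1} = 9 (mod 11).
  v = [2, 2, 5, 4, 9].
Step 2: syndromes of r = [2, 4, 10, 2, 5] (all sums mod 11).
  S_0 = Σ v_i r_i = 2·2 + 2·4 + 5·10 + 4·2 + 9·5 = 115 ≡ 5.
  S_1 = Σ v_i α_i r_i = 2·10·2 + 2·1·4 + 5·7·10 + 4·6·2 + 9·2·5 = 536 ≡ 8.
  α_i^2 mod 11 = [1, 1, 5, 3, 4].
  S_2 = Σ v_i α_i^2 r_i = 2·1·2 + 2·1·4 + 5·5·10 + 4·3·2 + 9·4·5 = 466 ≡ 4.
  S = (5, 8, 4) ≠ 0, so r is not a codeword (an error is present).
Step 3: locate the error. For a single error e at position i, S_ℓ = v_i·e·α_i^ℓ, so α_err = S_1/S_0.
  S_0^{−1} = 5^{−1} = 9 (mod 11), so α_err = 8·9 = 72 ≡ 6 = α_4. Error position i = 4.
  Consistency check: S_2/S_1 = 4·7 = 28 ≡ 6 = α_err ✓ (single-error assumption holds).
Step 4: error magnitude e = S_0/v_4 = S_0·∏_{j≠4}(α_4 − α_j) = 5·3 = 15 ≡ 4 (mod 11).
Step 5: correct position 4: c_4 = r_4 − e = 2 − 4 ≡ 9 (mod 11). Hence c = [2, 4, 10, 9, 5].
  Check: interpolating c through the α_i gives m(x) = 3 + 1·x (degree < 2) with m(α_i) = c_i for every i, so c is indeed a codeword.


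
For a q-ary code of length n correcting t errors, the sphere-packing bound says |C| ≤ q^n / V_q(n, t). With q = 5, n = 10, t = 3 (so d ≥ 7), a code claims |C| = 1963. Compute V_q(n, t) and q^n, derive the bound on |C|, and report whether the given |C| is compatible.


V_q(n, t) = 8441, q^n = 9765625, Hamming bound = 1156, |C| = 1963 > bound (violated).

Step 1: Compute V_q(n, t) = Σ_{j=0}^3 C(n, j) (q−1)^j.
  j = 0: C(10,0)·(4)^0 = 1·1 = 1.
  j = 1: C(10,1)·(4)^1 = 10·4 = 40.
  j = 2: C(10,2)·(4)^2 = 45·16 = 720.
  j = 3: C(10,3)·(4)^3 = 120·64 = 7680.
  V_q(n, t) = 1 + 40 + 720 + 7680 = 8441.
Step 2: q^n = 5^10 = 9765625.
Step 3: Hamming bound ⌊q^n / V_q(n,t)⌋ = ⌊9765625/8441⌋ = 1156.
Step 4: Compare |C| = 1963 to 1156: violated.
The claimed |C| lies above the Hamming bound, so no 5-ary code of length 10 with d ≥ 7 can have 1963 codewords.


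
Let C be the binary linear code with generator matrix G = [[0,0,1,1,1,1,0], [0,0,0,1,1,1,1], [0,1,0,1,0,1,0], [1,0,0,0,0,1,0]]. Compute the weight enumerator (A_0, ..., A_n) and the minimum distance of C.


Weight distribution: A_0 = 1, A_2 = 2, A_3 = 4, A_4 = 5, A_5 = 4. Minimum distance d = 2.

Enumerate all 2^4 = 16 messages m ∈ F_2^4.
For each, compute codeword c = mG in F_2^7, then tally its weight.
  m = 0000 → c = 0000000, weight = 0.
  m = 1000 → c = 0011110, weight = 4.
  m = 0100 → c = 0001111, weight = 4.
  m = 1100 → c = 0010001, weight = 2.
  m = 0010 → c = 0101010, weight = 3.
  m = 1010 → c = 0110100, weight = 3.
  m = 0110 → c = 0100101, weight = 3.
  m = 1110 → c = 0111011, weight = 5.
  m = 0001 → c = 1000010, weight = 2.
  m = 1001 → c = 1011100, weight = 4.
  m = 0101 → c = 1001101, weight = 4.
  m = 1101 → c = 1010011, weight = 4.
  m = 0011 → c = 1101000, weight = 3.
  m = 1011 → c = 1110110, weight = 5.
  m = 0111 → c = 1100111, weight = 5.
  m = 1111 → c = 1111001, weight = 5.
Tally weights:
  weight 0: 1 codewords.
  weight 2: 2 codewords.
  weight 3: 4 codewords.
  weight 4: 5 codewords.
  weight 5: 4 codewords.
Minimum distance d = smallest w > 0 with A_w > 0 = 2.
Sanity: Σ A_w = 16 = 2^4 = 16 ✓.


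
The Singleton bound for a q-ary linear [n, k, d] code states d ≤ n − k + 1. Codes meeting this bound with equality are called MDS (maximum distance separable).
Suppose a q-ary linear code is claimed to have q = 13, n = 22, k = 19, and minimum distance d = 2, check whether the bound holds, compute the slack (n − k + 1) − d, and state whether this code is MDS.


Singleton RHS = n − k + 1 = 4, slack = 2, bound satisfied, not MDS.

Singleton bound: d ≤ n − k + 1.
Here n = 22, k = 19, so n − k + 1 = 4.
Given d = 2, check d ≤ 4: YES.
Slack = (n − k + 1) − d = 2.
The code is NOT MDS (slack = 2 > 0).
Description: the claimed parameters are [22, 19, 2]_13; such a code would be non-MDS.


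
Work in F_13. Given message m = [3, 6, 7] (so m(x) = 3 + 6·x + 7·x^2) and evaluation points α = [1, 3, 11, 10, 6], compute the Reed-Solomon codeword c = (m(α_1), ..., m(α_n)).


c = [3, 6, 6, 9, 5]

Message polynomial: m(x) = 3 + 6·x + 7·x^2 (mod 13).
For each evaluation point α_i, compute m(α_i) mod 13:
  α_1 = 1: Horner steps 7 → 0 → 3, so m(1) = 3.
  α_2 = 3: Horner steps 7 → 1 → 6, so m(3) = 6.
  α_3 = 11: Horner steps 7 → 5 → 6, so m(11) = 6.
  α_4 = 10: Horner steps 7 → 11 → 9, so m(10) = 9.
  α_5 = 6: Horner steps 7 → 9 → 5, so m(6) = 5.
Codeword c = [3, 6, 6, 9, 5] ∈ F_13^5.


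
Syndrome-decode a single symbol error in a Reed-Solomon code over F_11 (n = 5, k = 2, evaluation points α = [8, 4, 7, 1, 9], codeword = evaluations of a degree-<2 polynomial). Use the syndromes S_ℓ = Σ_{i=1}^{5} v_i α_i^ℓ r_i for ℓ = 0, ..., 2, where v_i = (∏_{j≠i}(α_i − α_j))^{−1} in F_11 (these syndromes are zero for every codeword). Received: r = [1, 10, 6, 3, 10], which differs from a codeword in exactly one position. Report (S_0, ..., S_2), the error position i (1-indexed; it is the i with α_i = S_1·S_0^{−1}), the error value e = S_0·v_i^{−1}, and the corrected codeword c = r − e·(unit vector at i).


S = (1, 9, 4), error at position 5, error magnitude e = 3, c = [1, 10, 6, 3, 7].

Step 1: column multipliers v_i = (∏_{j≠i}(α_i − α_j))^{−1} mod 11.
  i = 1 (α = 8): (8−4)(8−7)(8−1)(8−9) = 4·1·7·(−1) = −28 ≡ 5, so v_1 = 5^{−1} = 9 (mod 11).
  i = 2 (α = 4): (4−8)(4−7)(4−1)(4−9) = (−4)·(−3)·3·(−5) = −180 ≡ 7, so v_2 = 7^{−1} = 8 (mod 11).
  i = 3 (α = 7): (7−8)(7−4)(7−1)(7−9) = (−1)·3·6·(−2) = 36 ≡ 3, so v_3 = 3^{−1} = 4 (mod 11).
  i = 4 (α = 1): (1−8)(1−4)(1−7)(1−9) = (−7)·(−3)·(−6)·(−8) = 1008 ≡ 7, so v_4 = 7^{−1} = 8 (mod 11).
  i = 5 (α = 9): (9−8)(9−4)(9−7)(9−1) = 1·5·2·8 = 80 ≡ 3, so v_5 = 3^{−1} = 4 (mod 11).
  v = [9, 8, 4, 8, 4].
Step 2: syndromes of r = [1, 10, 6, 3, 10] (all sums mod 11).
  S_0 = Σ v_i r_i = 9·1 + 8·10 + 4·6 + 8·3 + 4·10 = 177 ≡ 1.
  S_1 = Σ v_i α_i r_i = 9·8·1 + 8·4·10 + 4·7·6 + 8·1·3 + 4·9·10 = 944 ≡ 9.
  α_i^2 mod 11 = [9, 5, 5, 1, 4].
  S_2 = Σ v_i α_i^2 r_i = 9·9·1 + 8·5·10 + 4·5·6 + 8·1·3 + 4·4·10 = 785 ≡ 4.
  S = (1, 9, 4) ≠ 0, so r is not a codeword (an error is present).
Step 3: locate the error. For a single error e at position i, S_ℓ = v_i·e·α_i^ℓ, so α_err = S_1/S_0.
  S_0^{−1} = 1^{−1} = 1 (mod 11), so α_err = 9·1 = 9 ≡ 9 = α_5. Error position i = 5.
  Consistency check: S_2/S_1 = 4·5 = 20 ≡ 9 = α_err ✓ (single-error assumption holds).
Step 4: error magnitude e = S_0/v_5 = S_0·∏_{j≠5}(α_5 − α_j) = 1·3 = 3 ≡ 3 (mod 11).
Step 5: correct position 5: c_5 = r_5 − e = 10 − 3 ≡ 7 (mod 11). Hence c = [1, 10, 6, 3, 7].
  Check: interpolating c through the α_i gives m(x) = 8 + 6·x (degree < 2) with m(α_i) = c_i for every i, so c is indeed a codeword.


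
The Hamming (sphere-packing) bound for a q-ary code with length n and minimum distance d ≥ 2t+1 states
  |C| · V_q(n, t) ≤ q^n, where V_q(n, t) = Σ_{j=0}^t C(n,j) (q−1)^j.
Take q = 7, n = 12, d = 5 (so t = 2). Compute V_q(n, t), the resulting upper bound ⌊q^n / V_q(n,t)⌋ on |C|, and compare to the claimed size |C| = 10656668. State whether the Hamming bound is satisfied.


V_q(n, t) = 2449, q^n = 13841287201, Hamming bound = 5651811, |C| = 10656668 > bound (violated).

Step 1: Compute V_q(n, t) = Σ_{j=0}^2 C(n, j) (q−1)^j.
  j = 0: C(12,0)·(6)^0 = 1·1 = 1.
  j = 1: C(12,1)·(6)^1 = 12·6 = 72.
  j = 2: C(12,2)·(6)^2 = 66·36 = 2376.
  V_q(n, t) = 1 + 72 + 2376 = 2449.
Step 2: q^n = 7^12 = 13841287201.
Step 3: Hamming bound ⌊q^n / V_q(n,t)⌋ = ⌊13841287201/2449⌋ = 5651811.
Step 4: Compare |C| = 10656668 to 5651811: violated.
The claimed |C| lies above the Hamming bound, so no 7-ary code of length 12 with d ≥ 5 can have 10656668 codewords.


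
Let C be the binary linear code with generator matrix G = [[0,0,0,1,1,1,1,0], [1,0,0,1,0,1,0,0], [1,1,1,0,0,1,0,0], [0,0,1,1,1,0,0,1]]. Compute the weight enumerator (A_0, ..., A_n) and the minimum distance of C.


Weight distribution: A_0 = 1, A_3 = 4, A_4 = 5, A_5 = 4, A_6 = 2. Minimum distance d = 3.

Enumerate all 2^4 = 16 messages m ∈ F_2^4.
For each, compute codeword c = mG in F_2^8, then tally its weight.
  m = 0000 → c = 00000000, weight = 0.
  m = 1000 → c = 00011110, weight = 4.
  m = 0100 → c = 10010100, weight = 3.
  m = 1100 → c = 10001010, weight = 3.
  m = 0010 → c = 11100100, weight = 4.
  m = 1010 → c = 11111010, weight = 6.
  m = 0110 → c = 01110000, weight = 3.
  m = 1110 → c = 01101110, weight = 5.
  m = 0001 → c = 00111001, weight = 4.
  m = 1001 → c = 00100111, weight = 4.
  m = 0101 → c = 10101101, weight = 5.
  m = 1101 → c = 10110011, weight = 5.
  m = 0011 → c = 11011101, weight = 6.
  m = 1011 → c = 11000011, weight = 4.
  m = 0111 → c = 01001001, weight = 3.
  m = 1111 → c = 01010111, weight = 5.
Tally weights:
  weight 0: 1 codewords.
  weight 3: 4 codewords.
  weight 4: 5 codewords.
  weight 5: 4 codewords.
  weight 6: 2 codewords.
Minimum distance d = smallest w > 0 with A_w > 0 = 3.
Sanity: Σ A_w = 16 = 2^4 = 16 ✓.


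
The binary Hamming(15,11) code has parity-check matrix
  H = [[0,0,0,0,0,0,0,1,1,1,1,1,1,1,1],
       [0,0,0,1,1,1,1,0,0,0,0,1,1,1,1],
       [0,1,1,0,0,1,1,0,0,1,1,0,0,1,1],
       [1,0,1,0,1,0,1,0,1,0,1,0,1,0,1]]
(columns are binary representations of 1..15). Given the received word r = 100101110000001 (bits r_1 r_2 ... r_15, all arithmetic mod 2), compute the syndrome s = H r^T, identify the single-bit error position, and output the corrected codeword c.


s = (0, 0, 1, 1)^T, error position = 3, corrected codeword c = 101101110000001

Compute s = H r^T mod 2 one row at a time:
  s_1 = 1 + 0 + 0 + 0 + 0 + 0 + 0 + 1 = 2 ≡ 0 (mod 2).
  s_2 = 1 + 0 + 1 + 1 + 0 + 0 + 0 + 1 = 4 ≡ 0 (mod 2).
  s_3 = 0 + 0 + 1 + 1 + 0 + 0 + 0 + 1 = 3 ≡ 1 (mod 2).
  s_4 = 1 + 0 + 0 + 1 + 0 + 0 + 0 + 1 = 3 ≡ 1 (mod 2).
s = (0, 0, 1, 1)^T — this equals column 3 of H (binary 0011), so error is at position 3.
Correct: flip bit 3 of r = 100101110000001 to get c = 101101110000001.


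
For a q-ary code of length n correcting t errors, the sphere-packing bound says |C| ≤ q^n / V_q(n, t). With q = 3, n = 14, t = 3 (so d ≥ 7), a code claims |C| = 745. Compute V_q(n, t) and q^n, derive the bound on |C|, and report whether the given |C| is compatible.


V_q(n, t) = 3305, q^n = 4782969, Hamming bound = 1447, |C| = 745 ≤ bound (satisfied).

Step 1: Compute V_q(n, t) = Σ_{j=0}^3 C(n, j) (q−1)^j.
  j = 0: C(14,0)·(2)^0 = 1·1 = 1.
  j = 1: C(14,1)·(2)^1 = 14·2 = 28.
  j = 2: C(14,2)·(2)^2 = 91·4 = 364.
  j = 3: C(14,3)·(2)^3 = 364·8 = 2912.
  V_q(n, t) = 1 + 28 + 364 + 2912 = 3305.
Step 2: q^n = 3^14 = 4782969.
Step 3: Hamming bound ⌊q^n / V_q(n,t)⌋ = ⌊4782969/3305⌋ = 1447.
Step 4: Compare |C| = 745 to 1447: satisfied.
The claimed |C| lies below the Hamming bound.


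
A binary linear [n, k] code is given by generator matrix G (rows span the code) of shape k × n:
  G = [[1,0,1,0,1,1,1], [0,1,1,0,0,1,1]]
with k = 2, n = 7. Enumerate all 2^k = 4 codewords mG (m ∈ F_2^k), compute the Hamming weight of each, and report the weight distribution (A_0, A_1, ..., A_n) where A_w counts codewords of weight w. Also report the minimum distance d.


Weight distribution: A_0 = 1, A_3 = 1, A_4 = 1, A_5 = 1. Minimum distance d = 3.

Enumerate all 2^2 = 4 messages m ∈ F_2^2.
For each, compute codeword c = mG in F_2^7, then tally its weight.
  m = 00 → c = 0000000, weight = 0.
  m = 10 → c = 1010111, weight = 5.
  m = 01 → c = 0110011, weight = 4.
  m = 11 → c = 1100100, weight = 3.
Tally weights:
  weight 0: 1 codewords.
  weight 3: 1 codewords.
  weight 4: 1 codewords.
  weight 5: 1 codewords.
Minimum distance d = smallest w > 0 with A_w > 0 = 3.
Sanity: Σ A_w = 4 = 2^2 = 4 ✓.


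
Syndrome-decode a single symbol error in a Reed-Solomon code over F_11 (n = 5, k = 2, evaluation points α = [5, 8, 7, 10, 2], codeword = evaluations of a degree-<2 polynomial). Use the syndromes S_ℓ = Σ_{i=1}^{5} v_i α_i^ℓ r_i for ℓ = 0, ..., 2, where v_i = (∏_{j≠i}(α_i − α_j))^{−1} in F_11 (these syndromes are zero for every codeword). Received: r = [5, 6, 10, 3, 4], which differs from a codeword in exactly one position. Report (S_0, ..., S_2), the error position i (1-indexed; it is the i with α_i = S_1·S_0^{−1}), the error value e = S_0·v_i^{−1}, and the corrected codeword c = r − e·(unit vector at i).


S = (1, 7, 5), error at position 3, error magnitude e = 8, c = [5, 6, 2, 3, 4].

Step 1: column multipliers v_i = (∏_{j≠i}(α_i − α_j))^{−1} mod 11.
  i = 1 (α = 5): (5−8)(5−7)(5−10)(5−2) = (−3)·(−2)·(−5)·3 = −90 ≡ 9, so v_1 = 9^{−1} = 5 (mod 11).
  i = 2 (α = 8): (8−5)(8−7)(8−10)(8−2) = 3·1·(−2)·6 = −36 ≡ 8, so v_2 = 8^{−1} = 7 (mod 11).
  i = 3 (α = 7): (7−5)(7−8)(7−10)(7−2) = 2·(−1)·(−3)·5 = 30 ≡ 8, so v_3 = 8^{−1} = 7 (mod 11).
  i = 4 (α = 10): (10−5)(10−8)(10−7)(10−2) = 5·2·3·8 = 240 ≡ 9, so v_4 = 9^{−1} = 5 (mod 11).
  i = 5 (α = 2): (2−5)(2−8)(2−7)(2−10) = (−3)·(−6)·(−5)·(−8) = 720 ≡ 5, so v_5 = 5^{−1} = 9 (mod 11).
  v = [5, 7, 7, 5, 9].
Step 2: syndromes of r = [5, 6, 10, 3, 4] (all sums mod 11).
  S_0 = Σ v_i r_i = 5·5 + 7·6 + 7·10 + 5·3 + 9·4 = 188 ≡ 1.
  S_1 = Σ v_i α_i r_i = 5·5·5 + 7·8·6 + 7·7·10 + 5·10·3 + 9·2·4 = 1173 ≡ 7.
  α_i^2 mod 11 = [3, 9, 5, 1, 4].
  S_2 = Σ v_i α_i^2 r_i = 5·3·5 + 7·9·6 + 7·5·10 + 5·1·3 + 9·4·4 = 962 ≡ 5.
  S = (1, 7, 5) ≠ 0, so r is not a codeword (an error is present).
Step 3: locate the error. For a single error e at position i, S_ℓ = v_i·e·α_i^ℓ, so α_err = S_1/S_0.
  S_0^{−1} = 1^{−1} = 1 (mod 11), so α_err = 7·1 = 7 ≡ 7 = α_3. Error position i = 3.
  Consistency check: S_2/S_1 = 5·8 = 40 ≡ 7 = α_err ✓ (single-error assumption holds).
Step 4: error magnitude e = S_0/v_3 = S_0·∏_{j≠3}(α_3 − α_j) = 1·8 = 8 ≡ 8 (mod 11).
Step 5: correct position 3: c_3 = r_3 − e = 10 − 8 ≡ 2 (mod 11). Hence c = [5, 6, 2, 3, 4].
  Check: interpolating c through the α_i gives m(x) = 7 + 4·x (degree < 2) with m(α_i) = c_i for every i, so c is indeed a codeword.


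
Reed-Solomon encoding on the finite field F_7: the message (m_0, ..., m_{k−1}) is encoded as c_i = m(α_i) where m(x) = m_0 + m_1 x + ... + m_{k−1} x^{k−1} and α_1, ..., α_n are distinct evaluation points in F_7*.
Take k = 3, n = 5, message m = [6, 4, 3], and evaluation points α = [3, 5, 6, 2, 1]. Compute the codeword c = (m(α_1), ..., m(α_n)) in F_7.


c = [3, 3, 5, 5, 6]

Message polynomial: m(x) = 6 + 4·x + 3·x^2 (mod 7).
For each evaluation point α_i, compute m(α_i) mod 7:
  α_1 = 3: Horner steps 3 → 6 → 3, so m(3) = 3.
  α_2 = 5: Horner steps 3 → 5 → 3, so m(5) = 3.
  α_3 = 6: Horner steps 3 → 1 → 5, so m(6) = 5.
  α_4 = 2: Horner steps 3 → 3 → 5, so m(2) = 5.
  α_5 = 1: Horner steps 3 → 0 → 6, so m(1) = 6.
Codeword c = [3, 3, 5, 5, 6] ∈ F_7^5.


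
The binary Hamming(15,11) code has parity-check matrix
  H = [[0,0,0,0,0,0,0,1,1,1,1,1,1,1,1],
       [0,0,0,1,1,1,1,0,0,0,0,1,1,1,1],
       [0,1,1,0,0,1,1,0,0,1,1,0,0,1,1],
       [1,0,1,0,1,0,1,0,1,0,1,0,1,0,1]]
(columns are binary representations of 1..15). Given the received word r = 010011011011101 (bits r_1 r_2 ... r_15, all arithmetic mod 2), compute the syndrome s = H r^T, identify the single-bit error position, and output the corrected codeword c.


s = (0, 1, 0, 1)^T, error position = 5, corrected codeword c = 010001011011101

Compute s = H r^T mod 2 one row at a time:
  s_1 = 1 + 1 + 0 + 1 + 1 + 1 + 0 + 1 = 6 ≡ 0 (mod 2).
  s_2 = 0 + 1 + 1 + 0 + 1 + 1 + 0 + 1 = 5 ≡ 1 (mod 2).
  s_3 = 1 + 0 + 1 + 0 + 0 + 1 + 0 + 1 = 4 ≡ 0 (mod 2).
  s_4 = 0 + 0 + 1 + 0 + 1 + 1 + 1 + 1 = 5 ≡ 1 (mod 2).
s = (0, 1, 0, 1)^T — this equals column 5 of H (binary 0101), so error is at position 5.
Correct: flip bit 5 of r = 010011011011101 to get c = 010001011011101.


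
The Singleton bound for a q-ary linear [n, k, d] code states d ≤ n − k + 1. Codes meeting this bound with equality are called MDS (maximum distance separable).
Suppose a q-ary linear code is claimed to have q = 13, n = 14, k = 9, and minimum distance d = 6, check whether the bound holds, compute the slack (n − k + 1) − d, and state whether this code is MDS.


Singleton RHS = n − k + 1 = 6, slack = 0, bound satisfied, MDS.

Singleton bound: d ≤ n − k + 1.
Here n = 14, k = 9, so n − k + 1 = 6.
Given d = 6, check d ≤ 6: YES.
Slack = (n − k + 1) − d = 0.
The code is MDS (slack = 0).
Description: the claimed parameters are [14, 9, 6]_13; such a code would be MDS (meets Singleton bound).


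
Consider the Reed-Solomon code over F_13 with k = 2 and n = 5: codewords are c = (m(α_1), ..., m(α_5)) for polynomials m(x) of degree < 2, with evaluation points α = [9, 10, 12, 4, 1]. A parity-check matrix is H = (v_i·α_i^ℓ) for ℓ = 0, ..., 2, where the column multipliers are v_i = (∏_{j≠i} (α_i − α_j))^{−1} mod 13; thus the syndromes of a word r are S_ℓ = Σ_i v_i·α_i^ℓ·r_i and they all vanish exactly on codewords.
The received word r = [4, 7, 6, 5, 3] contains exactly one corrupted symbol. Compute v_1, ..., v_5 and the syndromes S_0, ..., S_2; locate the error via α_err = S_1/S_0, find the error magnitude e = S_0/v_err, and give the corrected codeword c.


S = (7, 5, 11), error at position 2, error magnitude e = 11, c = [4, 9, 6, 5, 3].

Step 1: column multipliers v_i = (∏_{j≠i}(α_i − α_j))^{−1} mod 13.
  i = 1 (α = 9): (9−10)(9−12)(9−4)(9−1) = (−1)·(−3)·5·8 = 120 ≡ 3, so v_1 = 3^{−1} = 9 (mod 13).
  i = 2 (α = 10): (10−9)(10−12)(10−4)(10−1) = 1·(−2)·6·9 = −108 ≡ 9, so v_2 = 9^{−1} = 3 (mod 13).
  i = 3 (α = 12): (12−9)(12−10)(12−4)(12−1) = 3·2·8·11 = 528 ≡ 8, so v_3 = 8^{−1} = 5 (mod 13).
  i = 4 (α = 4): (4−9)(4−10)(4−12)(4−1) = (−5)·(−6)·(−8)·3 = −720 ≡ 8, so v_4 = 8^{−1} = 5 (mod 13).
  i = 5 (α = 1): (1−9)(1−10)(1−12)(1−4) = (−8)·(−9)·(−11)·(−3) = 2376 ≡ 10, so v_5 = 10^{−1} = 4 (mod 13).
  v = [9, 3, 5, 5, 4].
Step 2: syndromes of r = [4, 7, 6, 5, 3] (all sums mod 13).
  S_0 = Σ v_i r_i = 9·4 + 3·7 + 5·6 + 5·5 + 4·3 = 124 ≡ 7.
  S_1 = Σ v_i α_i r_i = 9·9·4 + 3·10·7 + 5·12·6 + 5·4·5 + 4·1·3 = 1006 ≡ 5.
  α_i^2 mod 13 = [3, 9, 1, 3, 1].
  S_2 = Σ v_i α_i^2 r_i = 9·3·4 + 3·9·7 + 5·1·6 + 5·3·5 + 4·1·3 = 414 ≡ 11.
  S = (7, 5, 11) ≠ 0, so r is not a codeword (an error is present).
Step 3: locate the error. For a single error e at position i, S_ℓ = v_i·e·α_i^ℓ, so α_err = S_1/S_0.
  S_0^{−1} = 7^{−1} = 2 (mod 13), so α_err = 5·2 = 10 ≡ 10 = α_2. Error position i = 2.
  Consistency check: S_2/S_1 = 11·8 = 88 ≡ 10 = α_err ✓ (single-error assumption holds).
Step 4: error magnitude e = S_0/v_2 = S_0·∏_{j≠2}(α_2 − α_j) = 7·9 = 63 ≡ 11 (mod 13).
Step 5: correct position 2: c_2 = r_2 − e = 7 − 11 ≡ 9 (mod 13). Hence c = [4, 9, 6, 5, 3].
  Check: interpolating c through the α_i gives m(x) = 11 + 5·x (degree < 2) with m(α_i) = c_i for every i, so c is indeed a codeword.


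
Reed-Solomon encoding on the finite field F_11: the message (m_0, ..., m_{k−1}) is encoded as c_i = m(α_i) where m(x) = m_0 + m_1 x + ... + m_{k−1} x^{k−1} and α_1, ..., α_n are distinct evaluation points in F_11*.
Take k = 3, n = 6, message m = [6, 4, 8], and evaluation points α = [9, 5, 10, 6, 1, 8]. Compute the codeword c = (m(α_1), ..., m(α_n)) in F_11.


c = [8, 6, 10, 10, 7, 0]

Message polynomial: m(x) = 6 + 4·x + 8·x^2 (mod 11).
For each evaluation point α_i, compute m(α_i) mod 11:
  α_1 = 9: Horner steps 8 → 10 → 8, so m(9) = 8.
  α_2 = 5: Horner steps 8 → 0 → 6, so m(5) = 6.
  α_3 = 10: Horner steps 8 → 7 → 10, so m(10) = 10.
  α_4 = 6: Horner steps 8 → 8 → 10, so m(6) = 10.
  α_5 = 1: Horner steps 8 → 1 → 7, so m(1) = 7.
  α_6 = 8: Horner steps 8 → 2 → 0, so m(8) = 0.
Codeword c = [8, 6, 10, 10, 7, 0] ∈ F_11^6.


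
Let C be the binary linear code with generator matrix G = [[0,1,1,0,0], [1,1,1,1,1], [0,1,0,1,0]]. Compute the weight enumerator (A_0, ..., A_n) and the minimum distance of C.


Weight distribution: A_0 = 1, A_2 = 3, A_3 = 3, A_5 = 1. Minimum distance d = 2.

Enumerate all 2^3 = 8 messages m ∈ F_2^3.
For each, compute codeword c = mG in F_2^5, then tally its weight.
  m = 000 → c = 00000, weight = 0.
  m = 100 → c = 01100, weight = 2.
  m = 010 → c = 11111, weight = 5.
  m = 110 → c = 10011, weight = 3.
  m = 001 → c = 01010, weight = 2.
  m = 101 → c = 00110, weight = 2.
  m = 011 → c = 10101, weight = 3.
  m = 111 → c = 11001, weight = 3.
Tally weights:
  weight 0: 1 codewords.
  weight 2: 3 codewords.
  weight 3: 3 codewords.
  weight 5: 1 codewords.
Minimum distance d = smallest w > 0 with A_w > 0 = 2.
Sanity: Σ A_w = 8 = 2^3 = 8 ✓.


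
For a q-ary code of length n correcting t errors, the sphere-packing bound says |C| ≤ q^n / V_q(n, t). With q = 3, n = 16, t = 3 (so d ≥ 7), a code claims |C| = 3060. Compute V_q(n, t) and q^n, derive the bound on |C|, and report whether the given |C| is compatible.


V_q(n, t) = 4993, q^n = 43046721, Hamming bound = 8621, |C| = 3060 ≤ bound (satisfied).

Step 1: Compute V_q(n, t) = Σ_{j=0}^3 C(n, j) (q−1)^j.
  j = 0: C(16,0)·(2)^0 = 1·1 = 1.
  j = 1: C(16,1)·(2)^1 = 16·2 = 32.
  j = 2: C(16,2)·(2)^2 = 120·4 = 480.
  j = 3: C(16,3)·(2)^3 = 560·8 = 4480.
  V_q(n, t) = 1 + 32 + 480 + 4480 = 4993.
Step 2: q^n = 3^16 = 43046721.
Step 3: Hamming bound ⌊q^n / V_q(n,t)⌋ = ⌊43046721/4993⌋ = 8621.
Step 4: Compare |C| = 3060 to 8621: satisfied.
The claimed |C| lies below the Hamming bound.


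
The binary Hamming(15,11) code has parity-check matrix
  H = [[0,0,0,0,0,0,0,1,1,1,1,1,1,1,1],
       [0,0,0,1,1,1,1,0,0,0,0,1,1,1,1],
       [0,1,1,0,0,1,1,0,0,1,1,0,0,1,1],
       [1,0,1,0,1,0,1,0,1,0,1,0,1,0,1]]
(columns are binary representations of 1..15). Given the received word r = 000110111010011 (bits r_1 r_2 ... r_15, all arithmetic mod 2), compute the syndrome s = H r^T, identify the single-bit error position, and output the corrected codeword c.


s = (1, 1, 0, 1)^T, error position = 13, corrected codeword c = 000110111010111

Compute s = H r^T mod 2 one row at a time:
  s_1 = 1 + 1 + 0 + 1 + 0 + 0 + 1 + 1 = 5 ≡ 1 (mod 2).
  s_2 = 1 + 1 + 0 + 1 + 0 + 0 + 1 + 1 = 5 ≡ 1 (mod 2).
  s_3 = 0 + 0 + 0 + 1 + 0 + 1 + 1 + 1 = 4 ≡ 0 (mod 2).
  s_4 = 0 + 0 + 1 + 1 + 1 + 1 + 0 + 1 = 5 ≡ 1 (mod 2).
s = (1, 1, 0, 1)^T — this equals column 13 of H (binary 1101), so error is at position 13.
Correct: flip bit 13 of r = 000110111010011 to get c = 000110111010111.


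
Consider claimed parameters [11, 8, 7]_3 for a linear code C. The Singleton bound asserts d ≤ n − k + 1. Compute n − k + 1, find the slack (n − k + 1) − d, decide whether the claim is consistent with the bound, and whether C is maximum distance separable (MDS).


Singleton RHS = n − k + 1 = 4, slack = -3, bound violated (no such code; not MDS).

Singleton bound: d ≤ n − k + 1.
Here n = 11, k = 8, so n − k + 1 = 4.
Given d = 7, check d ≤ 4: NO.
Slack = (n − k + 1) − d = -3.
The slack is negative: d = 7 exceeds n − k + 1 = 4 by 3, so the Singleton bound is violated and no linear [11, 8, 7]_3 code can exist. In particular it is not MDS (MDS requires d = n − k + 1 exactly).
Description: the claimed parameters are [11, 8, 7]_3; such a code would be impossible (violates the Singleton bound).


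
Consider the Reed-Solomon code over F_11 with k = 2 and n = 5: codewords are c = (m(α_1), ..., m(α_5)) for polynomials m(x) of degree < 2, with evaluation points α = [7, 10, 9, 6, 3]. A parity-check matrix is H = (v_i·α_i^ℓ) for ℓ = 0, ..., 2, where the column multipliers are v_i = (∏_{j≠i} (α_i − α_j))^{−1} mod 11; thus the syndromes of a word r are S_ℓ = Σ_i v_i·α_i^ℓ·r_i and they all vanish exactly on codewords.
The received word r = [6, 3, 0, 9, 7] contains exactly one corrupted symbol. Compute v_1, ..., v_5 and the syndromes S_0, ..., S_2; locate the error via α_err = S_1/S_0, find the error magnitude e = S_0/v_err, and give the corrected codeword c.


S = (4, 7, 4), error at position 2, error magnitude e = 6, c = [6, 8, 0, 9, 7].

Step 1: column multipliers v_i = (∏_{j≠i}(α_i − α_j))^{−1} mod 11.
  i = 1 (α = 7): (7−10)(7−9)(7−6)(7−3) = (−3)·(−2)·1·4 = 24 ≡ 2, so v_1 = 2^{−1} = 6 (mod 11).
  i = 2 (α = 10): (10−7)(10−9)(10−6)(10−3) = 3·1·4·7 = 84 ≡ 7, so v_2 = 7^{−1} = 8 (mod 11).
  i = 3 (α = 9): (9−7)(9−10)(9−6)(9−3) = 2·(−1)·3·6 = −36 ≡ 8, so v_3 = 8^{−1} = 7 (mod 11).
  i = 4 (α = 6): (6−7)(6−10)(6−9)(6−3) = (−1)·(−4)·(−3)·3 = −36 ≡ 8, so v_4 = 8^{−1} = 7 (mod 11).
  i = 5 (α = 3): (3−7)(3−10)(3−9)(3−6) = (−4)·(−7)·(−6)·(−3) = 504 ≡ 9, so v_5 = 9^{−1} = 5 (mod 11).
  v = [6, 8, 7, 7, 5].
Step 2: syndromes of r = [6, 3, 0, 9, 7] (all sums mod 11).
  S_0 = Σ v_i r_i = 6·6 + 8·3 + 7·0 + 7·9 + 5·7 = 158 ≡ 4.
  S_1 = Σ v_i α_i r_i = 6·7·6 + 8·10·3 + 7·9·0 + 7·6·9 + 5·3·7 = 975 ≡ 7.
  α_i^2 mod 11 = [5, 1, 4, 3, 9].
  S_2 = Σ v_i α_i^2 r_i = 6·5·6 + 8·1·3 + 7·4·0 + 7·3·9 + 5·9·7 = 708 ≡ 4.
  S = (4, 7, 4) ≠ 0, so r is not a codeword (an error is present).
Step 3: locate the error. For a single error e at position i, S_ℓ = v_i·e·α_i^ℓ, so α_err = S_1/S_0.
  S_0^{−1} = 4^{−1} = 3 (mod 11), so α_err = 7·3 = 21 ≡ 10 = α_2. Error position i = 2.
  Consistency check: S_2/S_1 = 4·8 = 32 ≡ 10 = α_err ✓ (single-error assumption holds).
Step 4: error magnitude e = S_0/v_2 = S_0·∏_{j≠2}(α_2 − α_j) = 4·7 = 28 ≡ 6 (mod 11).
Step 5: correct position 2: c_2 = r_2 − e = 3 − 6 ≡ 8 (mod 11). Hence c = [6, 8, 0, 9, 7].
  Check: interpolating c through the α_i gives m(x) = 5 + 8·x (degree < 2) with m(α_i) = c_i for every i, so c is indeed a codeword.


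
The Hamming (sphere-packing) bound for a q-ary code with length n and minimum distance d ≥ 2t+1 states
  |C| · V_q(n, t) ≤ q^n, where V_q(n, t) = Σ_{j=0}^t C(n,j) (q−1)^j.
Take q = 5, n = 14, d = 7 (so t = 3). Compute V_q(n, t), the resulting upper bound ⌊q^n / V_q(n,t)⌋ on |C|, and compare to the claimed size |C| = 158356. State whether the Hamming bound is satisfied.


V_q(n, t) = 24809, q^n = 6103515625, Hamming bound = 246020, |C| = 158356 ≤ bound (satisfied).

Step 1: Compute V_q(n, t) = Σ_{j=0}^3 C(n, j) (q−1)^j.
  j = 0: C(14,0)·(4)^0 = 1·1 = 1.
  j = 1: C(14,1)·(4)^1 = 14·4 = 56.
  j = 2: C(14,2)·(4)^2 = 91·16 = 1456.
  j = 3: C(14,3)·(4)^3 = 364·64 = 23296.
  V_q(n, t) = 1 + 56 + 1456 + 23296 = 24809.
Step 2: q^n = 5^14 = 6103515625.
Step 3: Hamming bound ⌊q^n / V_q(n,t)⌋ = ⌊6103515625/24809⌋ = 246020.
Step 4: Compare |C| = 158356 to 246020: satisfied.
The claimed |C| lies below the Hamming bound.


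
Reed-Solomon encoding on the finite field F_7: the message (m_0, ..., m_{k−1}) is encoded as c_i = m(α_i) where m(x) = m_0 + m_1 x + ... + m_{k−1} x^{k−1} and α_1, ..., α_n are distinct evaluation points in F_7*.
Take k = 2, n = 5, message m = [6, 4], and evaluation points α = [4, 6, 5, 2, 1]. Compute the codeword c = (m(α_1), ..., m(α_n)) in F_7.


c = [1, 2, 5, 0, 3]

Message polynomial: m(x) = 6 + 4·x (mod 7).
For each evaluation point α_i, compute m(α_i) mod 7:
  α_1 = 4: Horner steps 4 → 1, so m(4) = 1.
  α_2 = 6: Horner steps 4 → 2, so m(6) = 2.
  α_3 = 5: Horner steps 4 → 5, so m(5) = 5.
  α_4 = 2: Horner steps 4 → 0, so m(2) = 0.
  α_5 = 1: Horner steps 4 → 3, so m(1) = 3.
Codeword c = [1, 2, 5, 0, 3] ∈ F_7^5.


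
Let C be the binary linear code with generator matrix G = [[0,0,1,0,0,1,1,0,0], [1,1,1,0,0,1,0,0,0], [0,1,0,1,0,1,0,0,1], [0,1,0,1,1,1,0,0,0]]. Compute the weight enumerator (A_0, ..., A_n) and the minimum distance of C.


Weight distribution: A_0 = 1, A_2 = 1, A_3 = 2, A_4 = 5, A_5 = 6, A_6 = 1. Minimum distance d = 2.

Enumerate all 2^4 = 16 messages m ∈ F_2^4.
For each, compute codeword c = mG in F_2^9, then tally its weight.
  m = 0000 → c = 000000000, weight = 0.
  m = 1000 → c = 001001100, weight = 3.
  m = 0100 → c = 111001000, weight = 4.
  m = 1100 → c = 110000100, weight = 3.
  m = 0010 → c = 010101001, weight = 4.
  m = 1010 → c = 011100101, weight = 5.
  m = 0110 → c = 101100001, weight = 4.
  m = 1110 → c = 100101101, weight = 5.
  m = 0001 → c = 010111000, weight = 4.
  m = 1001 → c = 011110100, weight = 5.
  m = 0101 → c = 101110000, weight = 4.
  m = 1101 → c = 100111100, weight = 5.
  m = 0011 → c = 000010001, weight = 2.
  m = 1011 → c = 001011101, weight = 5.
  m = 0111 → c = 111011001, weight = 6.
  m = 1111 → c = 110010101, weight = 5.
Tally weights:
  weight 0: 1 codewords.
  weight 2: 1 codewords.
  weight 3: 2 codewords.
  weight 4: 5 codewords.
  weight 5: 6 codewords.
  weight 6: 1 codewords.
Minimum distance d = smallest w > 0 with A_w > 0 = 2.
Sanity: Σ A_w = 16 = 2^4 = 16 ✓.
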